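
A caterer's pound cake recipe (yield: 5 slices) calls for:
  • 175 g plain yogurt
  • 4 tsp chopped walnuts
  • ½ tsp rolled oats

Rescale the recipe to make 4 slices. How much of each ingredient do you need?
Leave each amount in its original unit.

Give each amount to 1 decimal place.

plain yogurt: 140.0 g; chopped walnuts: 3.2 tsp; rolled oats: 0.4 tsp

Scaling factor: 4/5 = 0.8.
plain yogurt: 175 g × 4/5 = 140.0 g
chopped walnuts: 4 tsp × 4/5 = 3.2 tsp
rolled oats: 0.5 tsp × 4/5 = 0.4 tsp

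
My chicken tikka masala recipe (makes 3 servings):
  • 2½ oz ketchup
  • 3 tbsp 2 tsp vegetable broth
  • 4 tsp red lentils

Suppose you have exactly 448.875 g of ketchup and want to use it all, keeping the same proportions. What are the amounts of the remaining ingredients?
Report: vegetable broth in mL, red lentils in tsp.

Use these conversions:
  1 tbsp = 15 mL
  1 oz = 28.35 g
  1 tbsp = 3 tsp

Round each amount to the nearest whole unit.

vegetable broth: 348 mL; red lentils: 25 tsp

The original recipe has 70.875 g of ketchup, so the scaling factor is 448.875 ÷ 70.875 = 19/3.
vegetable broth: (3 tbsp + 2 tsp = 11/3 tbsp) × 19/3 × 15 mL/tbsp ≈ 348 mL
red lentils: 4 tsp × 19/3 ≈ 25 tsp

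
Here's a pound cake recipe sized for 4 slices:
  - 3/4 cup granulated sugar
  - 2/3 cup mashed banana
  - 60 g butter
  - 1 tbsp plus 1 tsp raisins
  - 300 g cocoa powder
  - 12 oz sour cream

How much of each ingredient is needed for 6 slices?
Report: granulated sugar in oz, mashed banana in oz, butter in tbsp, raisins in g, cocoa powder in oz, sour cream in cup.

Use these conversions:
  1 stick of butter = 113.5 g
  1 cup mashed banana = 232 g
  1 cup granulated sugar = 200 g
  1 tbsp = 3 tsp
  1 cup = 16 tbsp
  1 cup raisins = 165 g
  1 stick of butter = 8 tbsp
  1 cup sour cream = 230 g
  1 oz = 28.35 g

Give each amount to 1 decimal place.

Scaling factor: 6/4 = 3/2 = 1.5.
granulated sugar: 0.75 cup × 3/2 × 200 g/cup ÷ 28.35 g/oz ≈ 7.9 oz
mashed banana: 2/3 cup × 3/2 × 232 g/cup ÷ 28.35 g/oz ≈ 8.2 oz
butter: 60 g × 3/2 ÷ 113.5 g/stick × 8 tbsp/stick ≈ 6.3 tbsp
raisins: (1 tbsp + 1 tsp = 4/3 tbsp) × 3/2 ÷ 16 tbsp/cup × 165 g/cup ≈ 20.6 g
cocoa powder: 300 g × 3/2 ÷ 28.35 g/oz ≈ 15.9 oz
sour cream: 12 oz × 3/2 × 28.35 g/oz ÷ 230 g/cup ≈ 2.2 cup

granulated sugar: 7.9 oz; mashed banana: 8.2 oz; butter: 6.3 tbsp; raisins: 20.6 g; cocoa powder: 15.9 oz; sour cream: 2.2 cup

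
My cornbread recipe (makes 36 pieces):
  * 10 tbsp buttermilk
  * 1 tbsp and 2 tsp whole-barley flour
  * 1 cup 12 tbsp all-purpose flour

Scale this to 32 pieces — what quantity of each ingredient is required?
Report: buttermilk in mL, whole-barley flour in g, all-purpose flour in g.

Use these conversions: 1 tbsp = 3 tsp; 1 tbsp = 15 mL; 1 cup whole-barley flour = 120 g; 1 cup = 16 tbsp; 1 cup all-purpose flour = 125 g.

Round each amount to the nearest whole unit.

Scaling factor: 32/36 = 8/9.
buttermilk: 10 tbsp × 8/9 × 15 mL/tbsp ≈ 133 mL
whole-barley flour: (1 tbsp + 2 tsp = 5/3 tbsp) × 8/9 ÷ 16 tbsp/cup × 120 g/cup ≈ 11 g
all-purpose flour: (1 cup + 12 tbsp = 1.75 cup) × 8/9 × 125 g/cup ≈ 194 g

buttermilk: 133 mL; whole-barley flour: 11 g; all-purpose flour: 194 g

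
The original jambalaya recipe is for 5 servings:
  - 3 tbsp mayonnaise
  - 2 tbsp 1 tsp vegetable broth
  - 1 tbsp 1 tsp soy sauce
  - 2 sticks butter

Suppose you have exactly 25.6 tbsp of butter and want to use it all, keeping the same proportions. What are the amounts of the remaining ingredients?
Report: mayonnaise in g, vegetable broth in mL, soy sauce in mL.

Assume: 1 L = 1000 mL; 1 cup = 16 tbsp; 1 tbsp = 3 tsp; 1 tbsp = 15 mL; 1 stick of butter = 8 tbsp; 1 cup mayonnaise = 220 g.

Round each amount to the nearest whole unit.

mayonnaise: 66 g; vegetable broth: 56 mL; soy sauce: 32 mL

The original recipe has 16 tbsp of butter, so the scaling factor is 25.6 ÷ 16 = 8/5 = 1.6.
mayonnaise: 3 tbsp × 8/5 ÷ 16 tbsp/cup × 220 g/cup = 66 g
vegetable broth: (2 tbsp + 1 tsp = 7/3 tbsp) × 8/5 × 15 mL/tbsp = 56 mL
soy sauce: (1 tbsp + 1 tsp = 4/3 tbsp) × 8/5 × 15 mL/tbsp = 32 mL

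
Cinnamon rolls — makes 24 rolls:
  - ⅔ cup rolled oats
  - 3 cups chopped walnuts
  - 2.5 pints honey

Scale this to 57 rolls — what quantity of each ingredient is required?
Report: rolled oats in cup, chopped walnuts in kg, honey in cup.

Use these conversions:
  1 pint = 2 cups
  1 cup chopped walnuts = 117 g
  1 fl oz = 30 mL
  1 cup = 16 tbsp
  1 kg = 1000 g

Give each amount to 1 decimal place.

Scaling factor: 57/24 = 19/8 = 2.375.
rolled oats: 2/3 cup × 19/8 ≈ 1.6 cup
chopped walnuts: 3 cup × 19/8 × 117 g/cup ÷ 1000 g/kg ≈ 0.8 kg
honey: 2.5 pint × 19/8 × 2 cup/pint ≈ 11.9 cup

rolled oats: 1.6 cup; chopped walnuts: 0.8 kg; honey: 11.9 cup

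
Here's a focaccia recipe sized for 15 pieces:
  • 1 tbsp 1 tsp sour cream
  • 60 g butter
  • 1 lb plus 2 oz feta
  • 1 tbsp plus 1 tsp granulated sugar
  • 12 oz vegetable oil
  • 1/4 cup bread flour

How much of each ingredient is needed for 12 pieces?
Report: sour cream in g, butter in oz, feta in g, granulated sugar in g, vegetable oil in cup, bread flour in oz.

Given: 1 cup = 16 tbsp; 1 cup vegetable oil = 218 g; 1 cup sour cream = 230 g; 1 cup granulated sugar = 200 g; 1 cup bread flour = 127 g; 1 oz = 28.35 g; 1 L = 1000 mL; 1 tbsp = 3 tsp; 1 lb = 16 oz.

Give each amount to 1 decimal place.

sour cream: 15.3 g; butter: 1.7 oz; feta: 408.2 g; granulated sugar: 13.3 g; vegetable oil: 1.2 cup; bread flour: 0.9 oz

Scaling factor: 12/15 = 4/5 = 0.8.
sour cream: (1 tbsp + 1 tsp = 4/3 tbsp) × 4/5 ÷ 16 tbsp/cup × 230 g/cup ≈ 15.3 g
butter: 60 g × 4/5 ÷ 28.35 g/oz ≈ 1.7 oz
feta: (1 lb + 2 oz = 1.125 lb) × 4/5 × 16 oz/lb × 28.35 g/oz ≈ 408.2 g
granulated sugar: (1 tbsp + 1 tsp = 4/3 tbsp) × 4/5 ÷ 16 tbsp/cup × 200 g/cup ≈ 13.3 g
vegetable oil: 12 oz × 4/5 × 28.35 g/oz ÷ 218 g/cup ≈ 1.2 cup
bread flour: 0.25 cup × 4/5 × 127 g/cup ÷ 28.35 g/oz ≈ 0.9 oz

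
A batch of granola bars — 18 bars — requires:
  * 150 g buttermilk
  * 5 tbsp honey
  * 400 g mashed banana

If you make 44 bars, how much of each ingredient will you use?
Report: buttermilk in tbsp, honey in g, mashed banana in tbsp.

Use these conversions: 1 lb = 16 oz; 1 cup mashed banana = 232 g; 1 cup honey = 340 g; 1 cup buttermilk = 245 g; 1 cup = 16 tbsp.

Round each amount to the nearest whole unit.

Scaling factor: 44/18 = 22/9.
buttermilk: 150 g × 22/9 ÷ 245 g/cup × 16 tbsp/cup ≈ 24 tbsp
honey: 5 tbsp × 22/9 ÷ 16 tbsp/cup × 340 g/cup ≈ 260 g
mashed banana: 400 g × 22/9 ÷ 232 g/cup × 16 tbsp/cup ≈ 67 tbsp

buttermilk: 24 tbsp; honey: 260 g; mashed banana: 67 tbsp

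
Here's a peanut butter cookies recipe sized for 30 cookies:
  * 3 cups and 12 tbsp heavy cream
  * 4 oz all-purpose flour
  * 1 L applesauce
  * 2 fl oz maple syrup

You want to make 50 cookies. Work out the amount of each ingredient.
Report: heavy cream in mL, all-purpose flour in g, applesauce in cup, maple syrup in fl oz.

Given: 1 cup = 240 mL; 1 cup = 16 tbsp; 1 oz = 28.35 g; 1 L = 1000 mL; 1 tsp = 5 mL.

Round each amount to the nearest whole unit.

heavy cream: 1500 mL; all-purpose flour: 189 g; applesauce: 7 cup; maple syrup: 3 fl oz

Scaling factor: 50/30 = 5/3.
heavy cream: (3 cup + 12 tbsp = 3.75 cup) × 5/3 × 240 mL/cup = 1500 mL
all-purpose flour: 4 oz × 5/3 × 28.35 g/oz = 189 g
applesauce: 1 L × 5/3 × 1000 mL/L ÷ 240 mL/cup ≈ 7 cup
maple syrup: 2 fl oz × 5/3 ≈ 3 fl oz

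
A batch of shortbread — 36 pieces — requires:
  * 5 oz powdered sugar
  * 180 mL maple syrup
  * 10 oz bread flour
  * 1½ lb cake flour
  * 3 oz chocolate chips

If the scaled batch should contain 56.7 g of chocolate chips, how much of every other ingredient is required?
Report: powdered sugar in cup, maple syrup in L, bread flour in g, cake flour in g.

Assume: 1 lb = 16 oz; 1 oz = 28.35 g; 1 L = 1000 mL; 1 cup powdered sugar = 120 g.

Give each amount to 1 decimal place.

The original recipe has 85.05 g of chocolate chips, so the scaling factor is 56.7 ÷ 85.05 = 2/3.
powdered sugar: 5 oz × 2/3 × 28.35 g/oz ÷ 120 g/cup ≈ 0.8 cup
maple syrup: 180 mL × 2/3 ÷ 1000 mL/L ≈ 0.1 L
bread flour: 10 oz × 2/3 × 28.35 g/oz = 189.0 g
cake flour: 1.5 lb × 2/3 × 16 oz/lb × 28.35 g/oz = 453.6 g

powdered sugar: 0.8 cup; maple syrup: 0.1 L; bread flour: 189.0 g; cake flour: 453.6 g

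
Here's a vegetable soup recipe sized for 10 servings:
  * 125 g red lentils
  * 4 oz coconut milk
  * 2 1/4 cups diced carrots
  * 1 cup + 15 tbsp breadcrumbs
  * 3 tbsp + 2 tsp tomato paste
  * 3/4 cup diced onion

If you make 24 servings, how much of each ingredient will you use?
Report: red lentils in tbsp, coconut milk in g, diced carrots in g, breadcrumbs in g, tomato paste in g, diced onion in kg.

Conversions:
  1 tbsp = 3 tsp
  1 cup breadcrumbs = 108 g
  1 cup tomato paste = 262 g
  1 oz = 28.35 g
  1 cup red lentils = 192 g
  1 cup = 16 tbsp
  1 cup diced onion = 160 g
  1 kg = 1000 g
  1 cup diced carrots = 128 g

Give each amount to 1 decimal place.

Scaling factor: 24/10 = 12/5 = 2.4.
red lentils: 125 g × 12/5 ÷ 192 g/cup × 16 tbsp/cup = 25.0 tbsp
coconut milk: 4 oz × 12/5 × 28.35 g/oz ≈ 272.2 g
diced carrots: 2.25 cup × 12/5 × 128 g/cup = 691.2 g
breadcrumbs: (1 cup + 15 tbsp = 1.9375 cup) × 12/5 × 108 g/cup = 502.2 g
tomato paste: (3 tbsp + 2 tsp = 11/3 tbsp) × 12/5 ÷ 16 tbsp/cup × 262 g/cup = 144.1 g
diced onion: 0.75 cup × 12/5 × 160 g/cup ÷ 1000 g/kg ≈ 0.3 kg

red lentils: 25.0 tbsp; coconut milk: 272.2 g; diced carrots: 691.2 g; breadcrumbs: 502.2 g; tomato paste: 144.1 g; diced onion: 0.3 kg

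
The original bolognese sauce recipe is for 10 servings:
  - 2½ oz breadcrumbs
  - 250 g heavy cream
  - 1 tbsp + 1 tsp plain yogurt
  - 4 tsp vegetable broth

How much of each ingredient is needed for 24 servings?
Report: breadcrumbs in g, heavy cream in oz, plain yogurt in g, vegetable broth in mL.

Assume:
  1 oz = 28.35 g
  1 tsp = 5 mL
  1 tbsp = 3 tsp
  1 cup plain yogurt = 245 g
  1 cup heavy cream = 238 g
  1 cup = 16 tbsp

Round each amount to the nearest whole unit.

Scaling factor: 24/10 = 12/5 = 2.4.
breadcrumbs: 2.5 oz × 12/5 × 28.35 g/oz ≈ 170 g
heavy cream: 250 g × 12/5 ÷ 28.35 g/oz ≈ 21 oz
plain yogurt: (1 tbsp + 1 tsp = 4/3 tbsp) × 12/5 ÷ 16 tbsp/cup × 245 g/cup = 49 g
vegetable broth: 4 tsp × 12/5 × 5 mL/tsp = 48 mL

breadcrumbs: 170 g; heavy cream: 21 oz; plain yogurt: 49 g; vegetable broth: 48 mL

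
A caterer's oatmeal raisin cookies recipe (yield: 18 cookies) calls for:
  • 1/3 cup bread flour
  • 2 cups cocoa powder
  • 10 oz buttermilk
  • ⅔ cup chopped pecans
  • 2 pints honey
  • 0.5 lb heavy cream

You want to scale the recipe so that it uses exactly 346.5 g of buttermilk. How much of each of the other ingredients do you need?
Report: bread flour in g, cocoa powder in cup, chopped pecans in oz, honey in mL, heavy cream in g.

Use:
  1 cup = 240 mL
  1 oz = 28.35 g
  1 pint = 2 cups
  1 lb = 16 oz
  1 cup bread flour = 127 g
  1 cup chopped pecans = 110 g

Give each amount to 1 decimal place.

bread flour: 51.7 g; cocoa powder: 2.4 cup; chopped pecans: 3.2 oz; honey: 1173.3 mL; heavy cream: 277.2 g

The original recipe has 283.5 g of buttermilk, so the scaling factor is 346.5 ÷ 283.5 = 11/9.
bread flour: 1/3 cup × 11/9 × 127 g/cup ≈ 51.7 g
cocoa powder: 2 cup × 11/9 ≈ 2.4 cup
chopped pecans: 2/3 cup × 11/9 × 110 g/cup ÷ 28.35 g/oz ≈ 3.2 oz
honey: 2 pint × 11/9 × 2 cup/pint × 240 mL/cup ≈ 1173.3 mL
heavy cream: 0.5 lb × 11/9 × 16 oz/lb × 28.35 g/oz = 277.2 g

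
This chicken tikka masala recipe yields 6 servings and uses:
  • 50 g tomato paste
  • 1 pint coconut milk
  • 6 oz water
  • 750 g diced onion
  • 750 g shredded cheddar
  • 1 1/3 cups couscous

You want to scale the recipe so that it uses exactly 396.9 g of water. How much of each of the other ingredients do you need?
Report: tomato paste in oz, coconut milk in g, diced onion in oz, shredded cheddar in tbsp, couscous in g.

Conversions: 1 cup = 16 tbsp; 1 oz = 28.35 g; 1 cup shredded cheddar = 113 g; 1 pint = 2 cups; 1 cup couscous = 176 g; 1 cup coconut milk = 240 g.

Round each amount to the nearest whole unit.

The original recipe has 170.1 g of water, so the scaling factor is 396.9 ÷ 170.1 = 7/3.
tomato paste: 50 g × 7/3 ÷ 28.35 g/oz ≈ 4 oz
coconut milk: 1 pint × 7/3 × 2 cup/pint × 240 g/cup = 1120 g
diced onion: 750 g × 7/3 ÷ 28.35 g/oz ≈ 62 oz
shredded cheddar: 750 g × 7/3 ÷ 113 g/cup × 16 tbsp/cup ≈ 248 tbsp
couscous: 4/3 cup × 7/3 × 176 g/cup ≈ 548 g

tomato paste: 4 oz; coconut milk: 1120 g; diced onion: 62 oz; shredded cheddar: 248 tbsp; couscous: 548 g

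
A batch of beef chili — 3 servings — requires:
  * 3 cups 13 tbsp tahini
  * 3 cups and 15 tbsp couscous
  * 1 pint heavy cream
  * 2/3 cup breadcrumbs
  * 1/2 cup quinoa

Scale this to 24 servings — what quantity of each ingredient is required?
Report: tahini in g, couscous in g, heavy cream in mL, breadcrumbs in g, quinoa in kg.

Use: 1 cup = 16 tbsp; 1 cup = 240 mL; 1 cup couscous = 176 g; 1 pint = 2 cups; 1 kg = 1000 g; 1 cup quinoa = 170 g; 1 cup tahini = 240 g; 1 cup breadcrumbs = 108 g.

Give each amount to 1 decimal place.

Scaling factor: 24/3 = 8.
tahini: (3 cup + 13 tbsp = 3.8125 cup) × 8 × 240 g/cup = 7320.0 g
couscous: (3 cup + 15 tbsp = 3.9375 cup) × 8 × 176 g/cup = 5544.0 g
heavy cream: 1 pint × 8 × 2 cup/pint × 240 mL/cup = 3840.0 mL
breadcrumbs: 2/3 cup × 8 × 108 g/cup = 576.0 g
quinoa: 0.5 cup × 8 × 170 g/cup ÷ 1000 g/kg ≈ 0.7 kg

tahini: 7320.0 g; couscous: 5544.0 g; heavy cream: 3840.0 mL; breadcrumbs: 576.0 g; quinoa: 0.7 kg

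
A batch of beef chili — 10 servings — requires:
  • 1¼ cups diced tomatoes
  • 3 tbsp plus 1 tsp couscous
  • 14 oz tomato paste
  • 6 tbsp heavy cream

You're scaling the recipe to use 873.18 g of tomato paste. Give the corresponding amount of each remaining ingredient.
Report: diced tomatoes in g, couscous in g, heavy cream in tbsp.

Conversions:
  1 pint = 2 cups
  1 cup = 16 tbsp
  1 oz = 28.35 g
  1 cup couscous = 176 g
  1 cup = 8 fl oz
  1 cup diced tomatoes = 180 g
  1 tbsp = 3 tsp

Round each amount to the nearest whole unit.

The original recipe has 396.9 g of tomato paste, so the scaling factor is 873.18 ÷ 396.9 = 11/5 = 2.2.
diced tomatoes: 1.25 cup × 11/5 × 180 g/cup = 495 g
couscous: (3 tbsp + 1 tsp = 10/3 tbsp) × 11/5 ÷ 16 tbsp/cup × 176 g/cup ≈ 81 g
heavy cream: 6 tbsp × 11/5 ≈ 13 tbsp

diced tomatoes: 495 g; couscous: 81 g; heavy cream: 13 tbsp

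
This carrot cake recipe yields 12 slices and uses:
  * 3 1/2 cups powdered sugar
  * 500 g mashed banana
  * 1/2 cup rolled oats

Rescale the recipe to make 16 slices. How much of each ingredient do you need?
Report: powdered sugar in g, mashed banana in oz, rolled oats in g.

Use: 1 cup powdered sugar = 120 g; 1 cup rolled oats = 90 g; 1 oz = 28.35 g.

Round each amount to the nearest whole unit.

powdered sugar: 560 g; mashed banana: 24 oz; rolled oats: 60 g

Scaling factor: 16/12 = 4/3.
powdered sugar: 3.5 cup × 4/3 × 120 g/cup = 560 g
mashed banana: 500 g × 4/3 ÷ 28.35 g/oz ≈ 24 oz
rolled oats: 0.5 cup × 4/3 × 90 g/cup = 60 g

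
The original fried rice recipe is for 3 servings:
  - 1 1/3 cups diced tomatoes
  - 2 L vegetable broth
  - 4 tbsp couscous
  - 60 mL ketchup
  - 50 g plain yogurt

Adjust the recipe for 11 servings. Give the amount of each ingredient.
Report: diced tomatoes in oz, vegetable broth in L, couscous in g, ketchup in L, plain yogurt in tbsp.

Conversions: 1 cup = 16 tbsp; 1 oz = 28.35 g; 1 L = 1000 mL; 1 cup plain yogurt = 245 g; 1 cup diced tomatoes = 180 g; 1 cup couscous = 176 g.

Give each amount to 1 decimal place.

Scaling factor: 11/3.
diced tomatoes: 4/3 cup × 11/3 × 180 g/cup ÷ 28.35 g/oz ≈ 31.0 oz
vegetable broth: 2 L × 11/3 ≈ 7.3 L
couscous: 4 tbsp × 11/3 ÷ 16 tbsp/cup × 176 g/cup ≈ 161.3 g
ketchup: 60 mL × 11/3 ÷ 1000 mL/L ≈ 0.2 L
plain yogurt: 50 g × 11/3 ÷ 245 g/cup × 16 tbsp/cup ≈ 12.0 tbsp

diced tomatoes: 31.0 oz; vegetable broth: 7.3 L; couscous: 161.3 g; ketchup: 0.2 L; plain yogurt: 12.0 tbsp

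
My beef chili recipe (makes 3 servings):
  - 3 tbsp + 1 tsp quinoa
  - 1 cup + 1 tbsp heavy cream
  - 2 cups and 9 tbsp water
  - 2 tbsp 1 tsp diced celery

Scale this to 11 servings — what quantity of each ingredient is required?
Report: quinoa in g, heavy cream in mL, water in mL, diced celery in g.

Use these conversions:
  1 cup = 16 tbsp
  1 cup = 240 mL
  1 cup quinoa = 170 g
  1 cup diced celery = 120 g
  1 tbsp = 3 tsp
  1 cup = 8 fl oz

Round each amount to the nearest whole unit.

quinoa: 130 g; heavy cream: 935 mL; water: 2255 mL; diced celery: 64 g

Scaling factor: 11/3.
quinoa: (3 tbsp + 1 tsp = 10/3 tbsp) × 11/3 ÷ 16 tbsp/cup × 170 g/cup ≈ 130 g
heavy cream: (1 cup + 1 tbsp = 1.0625 cup) × 11/3 × 240 mL/cup = 935 mL
water: (2 cup + 9 tbsp = 2.5625 cup) × 11/3 × 240 mL/cup = 2255 mL
diced celery: (2 tbsp + 1 tsp = 7/3 tbsp) × 11/3 ÷ 16 tbsp/cup × 120 g/cup ≈ 64 g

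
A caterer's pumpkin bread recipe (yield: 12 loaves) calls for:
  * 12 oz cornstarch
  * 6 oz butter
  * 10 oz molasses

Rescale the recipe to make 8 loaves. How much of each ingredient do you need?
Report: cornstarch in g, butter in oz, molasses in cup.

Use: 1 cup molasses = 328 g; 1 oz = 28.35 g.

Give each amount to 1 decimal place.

Scaling factor: 8/12 = 2/3.
cornstarch: 12 oz × 2/3 × 28.35 g/oz = 226.8 g
butter: 6 oz × 2/3 = 4.0 oz
molasses: 10 oz × 2/3 × 28.35 g/oz ÷ 328 g/cup ≈ 0.6 cup

cornstarch: 226.8 g; butter: 4.0 oz; molasses: 0.6 cup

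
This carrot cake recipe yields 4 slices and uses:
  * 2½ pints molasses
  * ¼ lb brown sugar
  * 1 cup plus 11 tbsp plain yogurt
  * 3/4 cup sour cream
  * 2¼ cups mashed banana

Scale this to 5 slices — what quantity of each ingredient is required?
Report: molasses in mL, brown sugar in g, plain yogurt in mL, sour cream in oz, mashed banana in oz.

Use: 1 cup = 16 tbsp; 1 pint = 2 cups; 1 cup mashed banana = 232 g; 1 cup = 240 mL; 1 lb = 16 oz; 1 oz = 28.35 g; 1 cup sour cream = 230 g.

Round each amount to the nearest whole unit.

molasses: 1500 mL; brown sugar: 142 g; plain yogurt: 506 mL; sour cream: 8 oz; mashed banana: 23 oz

Scaling factor: 5/4 = 1.25.
molasses: 2.5 pint × 5/4 × 2 cup/pint × 240 mL/cup = 1500 mL
brown sugar: 0.25 lb × 5/4 × 16 oz/lb × 28.35 g/oz ≈ 142 g
plain yogurt: (1 cup + 11 tbsp = 1.6875 cup) × 5/4 × 240 mL/cup ≈ 506 mL
sour cream: 0.75 cup × 5/4 × 230 g/cup ÷ 28.35 g/oz ≈ 8 oz
mashed banana: 2.25 cup × 5/4 × 232 g/cup ÷ 28.35 g/oz ≈ 23 oz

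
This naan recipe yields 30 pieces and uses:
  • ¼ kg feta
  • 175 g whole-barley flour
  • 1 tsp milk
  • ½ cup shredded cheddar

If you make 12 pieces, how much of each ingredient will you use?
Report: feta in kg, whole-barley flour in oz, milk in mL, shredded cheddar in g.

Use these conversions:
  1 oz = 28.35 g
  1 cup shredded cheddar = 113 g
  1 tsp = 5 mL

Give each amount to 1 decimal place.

feta: 0.1 kg; whole-barley flour: 2.5 oz; milk: 2.0 mL; shredded cheddar: 22.6 g

Scaling factor: 12/30 = 2/5 = 0.4.
feta: 0.25 kg × 2/5 = 0.1 kg
whole-barley flour: 175 g × 2/5 ÷ 28.35 g/oz ≈ 2.5 oz
milk: 1 tsp × 2/5 × 5 mL/tsp = 2.0 mL
shredded cheddar: 0.5 cup × 2/5 × 113 g/cup = 22.6 g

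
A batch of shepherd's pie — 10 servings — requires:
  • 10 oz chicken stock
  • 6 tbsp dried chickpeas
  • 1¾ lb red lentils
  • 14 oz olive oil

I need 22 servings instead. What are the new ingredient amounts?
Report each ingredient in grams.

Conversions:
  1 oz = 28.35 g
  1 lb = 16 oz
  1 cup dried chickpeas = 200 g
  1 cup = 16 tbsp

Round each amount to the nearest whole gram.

chicken stock: 624 g; dried chickpeas: 165 g; red lentils: 1746 g; olive oil: 873 g

Scaling factor: 22/10 = 11/5 = 2.2.
chicken stock: 10 oz × 11/5 × 28.35 g/oz ≈ 624 g
dried chickpeas: 6 tbsp × 11/5 ÷ 16 tbsp/cup × 200 g/cup = 165 g
red lentils: 1.75 lb × 11/5 × 16 oz/lb × 28.35 g/oz ≈ 1746 g
olive oil: 14 oz × 11/5 × 28.35 g/oz ≈ 873 g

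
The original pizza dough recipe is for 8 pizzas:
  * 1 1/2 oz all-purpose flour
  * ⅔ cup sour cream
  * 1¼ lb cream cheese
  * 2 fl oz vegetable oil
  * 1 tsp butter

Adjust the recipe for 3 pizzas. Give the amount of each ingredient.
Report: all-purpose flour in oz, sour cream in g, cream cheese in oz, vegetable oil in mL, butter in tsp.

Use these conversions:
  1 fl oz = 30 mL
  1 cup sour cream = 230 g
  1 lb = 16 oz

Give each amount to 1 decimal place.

Scaling factor: 3/8 = 0.375.
all-purpose flour: 1.5 oz × 3/8 ≈ 0.6 oz
sour cream: 2/3 cup × 3/8 × 230 g/cup = 57.5 g
cream cheese: 1.25 lb × 3/8 × 16 oz/lb = 7.5 oz
vegetable oil: 2 fl oz × 3/8 × 30 mL/fl oz = 22.5 mL
butter: 1 tsp × 3/8 ≈ 0.4 tsp

all-purpose flour: 0.6 oz; sour cream: 57.5 g; cream cheese: 7.5 oz; vegetable oil: 22.5 mL; butter: 0.4 tsp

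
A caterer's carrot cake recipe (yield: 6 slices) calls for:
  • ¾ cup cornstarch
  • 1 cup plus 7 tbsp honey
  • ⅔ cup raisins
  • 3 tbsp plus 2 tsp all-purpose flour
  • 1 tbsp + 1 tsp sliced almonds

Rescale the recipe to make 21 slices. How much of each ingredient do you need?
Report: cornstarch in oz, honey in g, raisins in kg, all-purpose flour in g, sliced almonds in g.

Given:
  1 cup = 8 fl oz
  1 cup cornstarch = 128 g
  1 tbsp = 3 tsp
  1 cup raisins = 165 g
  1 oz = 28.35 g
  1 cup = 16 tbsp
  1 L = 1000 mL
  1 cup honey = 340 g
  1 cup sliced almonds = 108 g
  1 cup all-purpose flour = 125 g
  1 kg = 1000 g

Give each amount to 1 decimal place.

Scaling factor: 21/6 = 7/2 = 3.5.
cornstarch: 0.75 cup × 7/2 × 128 g/cup ÷ 28.35 g/oz ≈ 11.9 oz
honey: (1 cup + 7 tbsp = 1.4375 cup) × 7/2 × 340 g/cup ≈ 1710.6 g
raisins: 2/3 cup × 7/2 × 165 g/cup ÷ 1000 g/kg ≈ 0.4 kg
all-purpose flour: (3 tbsp + 2 tsp = 11/3 tbsp) × 7/2 ÷ 16 tbsp/cup × 125 g/cup ≈ 100.3 g
sliced almonds: (1 tbsp + 1 tsp = 4/3 tbsp) × 7/2 ÷ 16 tbsp/cup × 108 g/cup = 31.5 g

cornstarch: 11.9 oz; honey: 1710.6 g; raisins: 0.4 kg; all-purpose flour: 100.3 g; sliced almonds: 31.5 g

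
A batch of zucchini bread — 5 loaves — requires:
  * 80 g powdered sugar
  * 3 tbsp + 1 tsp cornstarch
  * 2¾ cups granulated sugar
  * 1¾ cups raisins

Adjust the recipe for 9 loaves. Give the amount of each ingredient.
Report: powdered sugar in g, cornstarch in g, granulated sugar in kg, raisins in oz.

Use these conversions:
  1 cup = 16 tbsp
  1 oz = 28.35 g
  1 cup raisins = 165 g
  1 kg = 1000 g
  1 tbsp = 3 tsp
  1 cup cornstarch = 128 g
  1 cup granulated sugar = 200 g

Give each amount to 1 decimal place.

Scaling factor: 9/5 = 1.8.
powdered sugar: 80 g × 9/5 = 144.0 g
cornstarch: (3 tbsp + 1 tsp = 10/3 tbsp) × 9/5 ÷ 16 tbsp/cup × 128 g/cup = 48.0 g
granulated sugar: 2.75 cup × 9/5 × 200 g/cup ÷ 1000 g/kg ≈ 1.0 kg
raisins: 1.75 cup × 9/5 × 165 g/cup ÷ 28.35 g/oz ≈ 18.3 oz

powdered sugar: 144.0 g; cornstarch: 48.0 g; granulated sugar: 1.0 kg; raisins: 18.3 oz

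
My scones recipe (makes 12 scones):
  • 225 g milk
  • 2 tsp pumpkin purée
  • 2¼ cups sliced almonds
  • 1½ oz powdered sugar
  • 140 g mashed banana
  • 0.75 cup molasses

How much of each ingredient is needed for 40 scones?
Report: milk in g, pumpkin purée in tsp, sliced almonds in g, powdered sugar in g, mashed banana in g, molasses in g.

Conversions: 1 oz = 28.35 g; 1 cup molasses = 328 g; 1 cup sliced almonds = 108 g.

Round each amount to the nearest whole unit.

milk: 750 g; pumpkin purée: 7 tsp; sliced almonds: 810 g; powdered sugar: 142 g; mashed banana: 467 g; molasses: 820 g

Scaling factor: 40/12 = 10/3.
milk: 225 g × 10/3 = 750 g
pumpkin purée: 2 tsp × 10/3 ≈ 7 tsp
sliced almonds: 2.25 cup × 10/3 × 108 g/cup = 810 g
powdered sugar: 1.5 oz × 10/3 × 28.35 g/oz ≈ 142 g
mashed banana: 140 g × 10/3 ≈ 467 g
molasses: 0.75 cup × 10/3 × 328 g/cup = 820 g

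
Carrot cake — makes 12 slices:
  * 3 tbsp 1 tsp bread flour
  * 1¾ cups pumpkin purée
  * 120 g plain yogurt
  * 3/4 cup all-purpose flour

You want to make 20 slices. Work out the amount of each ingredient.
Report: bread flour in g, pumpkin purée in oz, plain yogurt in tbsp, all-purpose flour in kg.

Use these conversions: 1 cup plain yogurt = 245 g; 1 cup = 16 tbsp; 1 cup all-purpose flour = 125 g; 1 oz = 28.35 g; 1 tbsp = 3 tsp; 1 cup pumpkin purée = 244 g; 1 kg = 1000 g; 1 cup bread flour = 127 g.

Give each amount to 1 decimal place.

Scaling factor: 20/12 = 5/3.
bread flour: (3 tbsp + 1 tsp = 10/3 tbsp) × 5/3 ÷ 16 tbsp/cup × 127 g/cup ≈ 44.1 g
pumpkin purée: 1.75 cup × 5/3 × 244 g/cup ÷ 28.35 g/oz ≈ 25.1 oz
plain yogurt: 120 g × 5/3 ÷ 245 g/cup × 16 tbsp/cup ≈ 13.1 tbsp
all-purpose flour: 0.75 cup × 5/3 × 125 g/cup ÷ 1000 g/kg ≈ 0.2 kg

bread flour: 44.1 g; pumpkin purée: 25.1 oz; plain yogurt: 13.1 tbsp; all-purpose flour: 0.2 kg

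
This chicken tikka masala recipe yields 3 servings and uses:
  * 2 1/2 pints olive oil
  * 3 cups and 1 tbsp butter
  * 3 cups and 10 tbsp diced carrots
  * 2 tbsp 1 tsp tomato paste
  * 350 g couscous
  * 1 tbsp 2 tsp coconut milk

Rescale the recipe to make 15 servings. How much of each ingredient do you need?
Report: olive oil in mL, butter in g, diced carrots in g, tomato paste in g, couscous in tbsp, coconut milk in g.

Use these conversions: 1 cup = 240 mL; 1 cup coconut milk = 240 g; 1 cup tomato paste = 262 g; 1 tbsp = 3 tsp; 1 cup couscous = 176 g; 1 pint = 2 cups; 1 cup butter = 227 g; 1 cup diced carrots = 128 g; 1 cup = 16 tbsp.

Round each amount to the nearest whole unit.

Scaling factor: 15/3 = 5.
olive oil: 2.5 pint × 5 × 2 cup/pint × 240 mL/cup = 6000 mL
butter: (3 cup + 1 tbsp = 3.0625 cup) × 5 × 227 g/cup ≈ 3476 g
diced carrots: (3 cup + 10 tbsp = 3.625 cup) × 5 × 128 g/cup = 2320 g
tomato paste: (2 tbsp + 1 tsp = 7/3 tbsp) × 5 ÷ 16 tbsp/cup × 262 g/cup ≈ 191 g
couscous: 350 g × 5 ÷ 176 g/cup × 16 tbsp/cup ≈ 159 tbsp
coconut milk: (1 tbsp + 2 tsp = 5/3 tbsp) × 5 ÷ 16 tbsp/cup × 240 g/cup = 125 g

olive oil: 6000 mL; butter: 3476 g; diced carrots: 2320 g; tomato paste: 191 g; couscous: 159 tbsp; coconut milk: 125 g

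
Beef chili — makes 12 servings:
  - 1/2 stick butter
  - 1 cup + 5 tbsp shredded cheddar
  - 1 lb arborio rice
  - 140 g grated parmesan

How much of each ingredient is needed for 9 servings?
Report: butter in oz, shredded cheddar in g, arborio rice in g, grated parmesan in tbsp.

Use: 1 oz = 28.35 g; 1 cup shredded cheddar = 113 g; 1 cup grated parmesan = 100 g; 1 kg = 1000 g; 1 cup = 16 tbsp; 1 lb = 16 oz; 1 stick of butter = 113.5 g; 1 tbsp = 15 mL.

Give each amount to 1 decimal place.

butter: 1.5 oz; shredded cheddar: 111.2 g; arborio rice: 340.2 g; grated parmesan: 16.8 tbsp

Scaling factor: 9/12 = 3/4 = 0.75.
butter: 0.5 stick × 3/4 × 113.5 g/stick ÷ 28.35 g/oz ≈ 1.5 oz
shredded cheddar: (1 cup + 5 tbsp = 1.3125 cup) × 3/4 × 113 g/cup ≈ 111.2 g
arborio rice: 1 lb × 3/4 × 16 oz/lb × 28.35 g/oz = 340.2 g
grated parmesan: 140 g × 3/4 ÷ 100 g/cup × 16 tbsp/cup = 16.8 tbsp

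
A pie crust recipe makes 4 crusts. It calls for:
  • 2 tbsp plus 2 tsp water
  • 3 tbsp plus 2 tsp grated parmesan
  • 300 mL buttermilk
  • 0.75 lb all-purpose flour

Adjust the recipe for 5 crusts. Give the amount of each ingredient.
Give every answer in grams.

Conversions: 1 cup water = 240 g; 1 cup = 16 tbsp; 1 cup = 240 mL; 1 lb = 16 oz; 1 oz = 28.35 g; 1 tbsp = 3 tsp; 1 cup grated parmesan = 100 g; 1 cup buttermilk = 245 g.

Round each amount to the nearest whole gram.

Scaling factor: 5/4 = 1.25.
water: (2 tbsp + 2 tsp = 8/3 tbsp) × 5/4 ÷ 16 tbsp/cup × 240 g/cup = 50 g
grated parmesan: (3 tbsp + 2 tsp = 11/3 tbsp) × 5/4 ÷ 16 tbsp/cup × 100 g/cup ≈ 29 g
buttermilk: 300 mL × 5/4 ÷ 240 mL/cup × 245 g/cup ≈ 383 g
all-purpose flour: 0.75 lb × 5/4 × 16 oz/lb × 28.35 g/oz ≈ 425 g

water: 50 g; grated parmesan: 29 g; buttermilk: 383 g; all-purpose flour: 425 g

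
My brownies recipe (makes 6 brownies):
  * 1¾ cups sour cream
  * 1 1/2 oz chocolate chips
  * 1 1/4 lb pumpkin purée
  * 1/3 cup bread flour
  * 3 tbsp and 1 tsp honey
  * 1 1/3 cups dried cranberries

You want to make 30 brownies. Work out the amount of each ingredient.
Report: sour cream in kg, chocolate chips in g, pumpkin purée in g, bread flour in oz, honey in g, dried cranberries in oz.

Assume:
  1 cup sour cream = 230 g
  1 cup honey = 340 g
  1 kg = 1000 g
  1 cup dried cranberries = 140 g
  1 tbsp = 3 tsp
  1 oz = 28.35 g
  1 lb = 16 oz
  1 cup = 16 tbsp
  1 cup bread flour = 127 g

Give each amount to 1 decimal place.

Scaling factor: 30/6 = 5.
sour cream: 1.75 cup × 5 × 230 g/cup ÷ 1000 g/kg ≈ 2.0 kg
chocolate chips: 1.5 oz × 5 × 28.35 g/oz ≈ 212.6 g
pumpkin purée: 1.25 lb × 5 × 16 oz/lb × 28.35 g/oz = 2835.0 g
bread flour: 1/3 cup × 5 × 127 g/cup ÷ 28.35 g/oz ≈ 7.5 oz
honey: (3 tbsp + 1 tsp = 10/3 tbsp) × 5 ÷ 16 tbsp/cup × 340 g/cup ≈ 354.2 g
dried cranberries: 4/3 cup × 5 × 140 g/cup ÷ 28.35 g/oz ≈ 32.9 oz

sour cream: 2.0 kg; chocolate chips: 212.6 g; pumpkin purée: 2835.0 g; bread flour: 7.5 oz; honey: 354.2 g; dried cranberries: 32.9 oz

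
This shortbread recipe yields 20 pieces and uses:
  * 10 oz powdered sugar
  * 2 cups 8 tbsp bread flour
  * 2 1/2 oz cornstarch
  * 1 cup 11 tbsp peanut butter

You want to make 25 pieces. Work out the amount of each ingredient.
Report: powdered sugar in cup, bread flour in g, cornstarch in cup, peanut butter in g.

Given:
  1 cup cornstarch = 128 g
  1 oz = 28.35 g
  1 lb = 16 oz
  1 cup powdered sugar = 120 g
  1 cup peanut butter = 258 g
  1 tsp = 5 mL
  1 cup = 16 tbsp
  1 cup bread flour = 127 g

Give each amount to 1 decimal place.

Scaling factor: 25/20 = 5/4 = 1.25.
powdered sugar: 10 oz × 5/4 × 28.35 g/oz ÷ 120 g/cup ≈ 3.0 cup
bread flour: (2 cup + 8 tbsp = 2.5 cup) × 5/4 × 127 g/cup ≈ 396.9 g
cornstarch: 2.5 oz × 5/4 × 28.35 g/oz ÷ 128 g/cup ≈ 0.7 cup
peanut butter: (1 cup + 11 tbsp = 1.6875 cup) × 5/4 × 258 g/cup ≈ 544.2 g

powdered sugar: 3.0 cup; bread flour: 396.9 g; cornstarch: 0.7 cup; peanut butter: 544.2 g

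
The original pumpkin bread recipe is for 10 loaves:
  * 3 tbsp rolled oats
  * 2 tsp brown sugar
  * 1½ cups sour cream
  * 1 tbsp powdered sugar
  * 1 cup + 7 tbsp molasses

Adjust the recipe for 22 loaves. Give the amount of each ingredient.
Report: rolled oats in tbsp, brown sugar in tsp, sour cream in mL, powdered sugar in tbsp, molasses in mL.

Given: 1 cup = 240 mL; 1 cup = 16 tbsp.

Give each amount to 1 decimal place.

rolled oats: 6.6 tbsp; brown sugar: 4.4 tsp; sour cream: 792.0 mL; powdered sugar: 2.2 tbsp; molasses: 759.0 mL

Scaling factor: 22/10 = 11/5 = 2.2.
rolled oats: 3 tbsp × 11/5 = 6.6 tbsp
brown sugar: 2 tsp × 11/5 = 4.4 tsp
sour cream: 1.5 cup × 11/5 × 240 mL/cup = 792.0 mL
powdered sugar: 1 tbsp × 11/5 = 2.2 tbsp
molasses: (1 cup + 7 tbsp = 1.4375 cup) × 11/5 × 240 mL/cup = 759.0 mL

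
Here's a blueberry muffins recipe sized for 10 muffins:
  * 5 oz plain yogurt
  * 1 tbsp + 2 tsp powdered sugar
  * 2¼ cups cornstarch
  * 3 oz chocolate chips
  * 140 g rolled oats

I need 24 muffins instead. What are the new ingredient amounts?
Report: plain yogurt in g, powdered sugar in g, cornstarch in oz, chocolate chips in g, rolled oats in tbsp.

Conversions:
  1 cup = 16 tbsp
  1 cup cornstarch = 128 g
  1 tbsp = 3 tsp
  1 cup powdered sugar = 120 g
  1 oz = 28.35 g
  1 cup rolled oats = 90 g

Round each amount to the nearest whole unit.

plain yogurt: 340 g; powdered sugar: 30 g; cornstarch: 24 oz; chocolate chips: 204 g; rolled oats: 60 tbsp

Scaling factor: 24/10 = 12/5 = 2.4.
plain yogurt: 5 oz × 12/5 × 28.35 g/oz ≈ 340 g
powdered sugar: (1 tbsp + 2 tsp = 5/3 tbsp) × 12/5 ÷ 16 tbsp/cup × 120 g/cup = 30 g
cornstarch: 2.25 cup × 12/5 × 128 g/cup ÷ 28.35 g/oz ≈ 24 oz
chocolate chips: 3 oz × 12/5 × 28.35 g/oz ≈ 204 g
rolled oats: 140 g × 12/5 ÷ 90 g/cup × 16 tbsp/cup ≈ 60 tbsp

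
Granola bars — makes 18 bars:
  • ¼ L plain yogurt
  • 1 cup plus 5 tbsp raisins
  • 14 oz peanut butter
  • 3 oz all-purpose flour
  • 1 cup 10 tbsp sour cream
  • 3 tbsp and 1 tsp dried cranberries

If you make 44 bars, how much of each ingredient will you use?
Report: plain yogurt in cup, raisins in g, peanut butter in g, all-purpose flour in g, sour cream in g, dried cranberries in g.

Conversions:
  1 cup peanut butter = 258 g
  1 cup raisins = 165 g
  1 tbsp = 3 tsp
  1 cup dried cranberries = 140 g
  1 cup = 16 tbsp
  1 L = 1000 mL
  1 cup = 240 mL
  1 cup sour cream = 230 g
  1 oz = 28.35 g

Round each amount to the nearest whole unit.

plain yogurt: 3 cup; raisins: 529 g; peanut butter: 970 g; all-purpose flour: 208 g; sour cream: 914 g; dried cranberries: 71 g

Scaling factor: 44/18 = 22/9.
plain yogurt: 0.25 L × 22/9 × 1000 mL/L ÷ 240 mL/cup ≈ 3 cup
raisins: (1 cup + 5 tbsp = 1.3125 cup) × 22/9 × 165 g/cup ≈ 529 g
peanut butter: 14 oz × 22/9 × 28.35 g/oz ≈ 970 g
all-purpose flour: 3 oz × 22/9 × 28.35 g/oz ≈ 208 g
sour cream: (1 cup + 10 tbsp = 1.625 cup) × 22/9 × 230 g/cup ≈ 914 g
dried cranberries: (3 tbsp + 1 tsp = 10/3 tbsp) × 22/9 ÷ 16 tbsp/cup × 140 g/cup ≈ 71 g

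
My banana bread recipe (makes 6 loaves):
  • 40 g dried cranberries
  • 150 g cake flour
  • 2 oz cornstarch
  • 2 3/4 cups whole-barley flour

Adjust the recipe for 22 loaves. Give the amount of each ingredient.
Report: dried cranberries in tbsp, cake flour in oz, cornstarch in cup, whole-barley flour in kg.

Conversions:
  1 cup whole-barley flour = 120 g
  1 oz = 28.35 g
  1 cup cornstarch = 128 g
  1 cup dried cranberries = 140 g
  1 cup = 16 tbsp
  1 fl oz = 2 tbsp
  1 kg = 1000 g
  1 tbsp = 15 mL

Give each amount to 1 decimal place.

dried cranberries: 16.8 tbsp; cake flour: 19.4 oz; cornstarch: 1.6 cup; whole-barley flour: 1.2 kg

Scaling factor: 22/6 = 11/3.
dried cranberries: 40 g × 11/3 ÷ 140 g/cup × 16 tbsp/cup ≈ 16.8 tbsp
cake flour: 150 g × 11/3 ÷ 28.35 g/oz ≈ 19.4 oz
cornstarch: 2 oz × 11/3 × 28.35 g/oz ÷ 128 g/cup ≈ 1.6 cup
whole-barley flour: 2.75 cup × 11/3 × 120 g/cup ÷ 1000 g/kg ≈ 1.2 kg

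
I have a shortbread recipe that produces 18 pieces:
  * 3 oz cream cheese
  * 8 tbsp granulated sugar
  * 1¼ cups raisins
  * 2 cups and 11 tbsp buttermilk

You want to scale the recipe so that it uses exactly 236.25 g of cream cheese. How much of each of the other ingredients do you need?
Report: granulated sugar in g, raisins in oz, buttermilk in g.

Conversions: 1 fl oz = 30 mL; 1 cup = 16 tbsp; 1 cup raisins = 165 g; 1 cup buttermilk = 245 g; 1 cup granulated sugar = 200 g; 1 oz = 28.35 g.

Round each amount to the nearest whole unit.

granulated sugar: 278 g; raisins: 20 oz; buttermilk: 1829 g

The original recipe has 85.05 g of cream cheese, so the scaling factor is 236.25 ÷ 85.05 = 25/9.
granulated sugar: 8 tbsp × 25/9 ÷ 16 tbsp/cup × 200 g/cup ≈ 278 g
raisins: 1.25 cup × 25/9 × 165 g/cup ÷ 28.35 g/oz ≈ 20 oz
buttermilk: (2 cup + 11 tbsp = 2.6875 cup) × 25/9 × 245 g/cup ≈ 1829 g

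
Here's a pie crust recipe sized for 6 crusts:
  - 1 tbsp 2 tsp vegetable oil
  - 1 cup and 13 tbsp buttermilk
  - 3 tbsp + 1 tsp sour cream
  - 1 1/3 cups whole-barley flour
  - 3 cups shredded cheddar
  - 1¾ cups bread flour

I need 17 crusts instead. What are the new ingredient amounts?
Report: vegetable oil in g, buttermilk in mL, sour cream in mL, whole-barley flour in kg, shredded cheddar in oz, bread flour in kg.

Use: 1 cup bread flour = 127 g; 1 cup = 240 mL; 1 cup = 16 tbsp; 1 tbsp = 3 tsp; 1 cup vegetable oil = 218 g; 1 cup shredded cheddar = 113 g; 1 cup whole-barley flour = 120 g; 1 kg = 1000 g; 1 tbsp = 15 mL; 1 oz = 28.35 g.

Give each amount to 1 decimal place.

vegetable oil: 64.3 g; buttermilk: 1232.5 mL; sour cream: 141.7 mL; whole-barley flour: 0.5 kg; shredded cheddar: 33.9 oz; bread flour: 0.6 kg

Scaling factor: 17/6.
vegetable oil: (1 tbsp + 2 tsp = 5/3 tbsp) × 17/6 ÷ 16 tbsp/cup × 218 g/cup ≈ 64.3 g
buttermilk: (1 cup + 13 tbsp = 1.8125 cup) × 17/6 × 240 mL/cup = 1232.5 mL
sour cream: (3 tbsp + 1 tsp = 10/3 tbsp) × 17/6 × 15 mL/tbsp ≈ 141.7 mL
whole-barley flour: 4/3 cup × 17/6 × 120 g/cup ÷ 1000 g/kg ≈ 0.5 kg
shredded cheddar: 3 cup × 17/6 × 113 g/cup ÷ 28.35 g/oz ≈ 33.9 oz
bread flour: 1.75 cup × 17/6 × 127 g/cup ÷ 1000 g/kg ≈ 0.6 kg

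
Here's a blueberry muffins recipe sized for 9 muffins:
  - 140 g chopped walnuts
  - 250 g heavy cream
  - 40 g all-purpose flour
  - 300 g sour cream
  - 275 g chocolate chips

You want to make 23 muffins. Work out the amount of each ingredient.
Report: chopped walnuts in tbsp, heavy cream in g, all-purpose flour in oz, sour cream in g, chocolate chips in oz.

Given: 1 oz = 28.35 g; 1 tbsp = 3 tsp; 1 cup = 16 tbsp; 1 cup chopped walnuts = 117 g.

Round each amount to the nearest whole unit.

Scaling factor: 23/9.
chopped walnuts: 140 g × 23/9 ÷ 117 g/cup × 16 tbsp/cup ≈ 49 tbsp
heavy cream: 250 g × 23/9 ≈ 639 g
all-purpose flour: 40 g × 23/9 ÷ 28.35 g/oz ≈ 4 oz
sour cream: 300 g × 23/9 ≈ 767 g
chocolate chips: 275 g × 23/9 ÷ 28.35 g/oz ≈ 25 oz

chopped walnuts: 49 tbsp; heavy cream: 639 g; all-purpose flour: 4 oz; sour cream: 767 g; chocolate chips: 25 oz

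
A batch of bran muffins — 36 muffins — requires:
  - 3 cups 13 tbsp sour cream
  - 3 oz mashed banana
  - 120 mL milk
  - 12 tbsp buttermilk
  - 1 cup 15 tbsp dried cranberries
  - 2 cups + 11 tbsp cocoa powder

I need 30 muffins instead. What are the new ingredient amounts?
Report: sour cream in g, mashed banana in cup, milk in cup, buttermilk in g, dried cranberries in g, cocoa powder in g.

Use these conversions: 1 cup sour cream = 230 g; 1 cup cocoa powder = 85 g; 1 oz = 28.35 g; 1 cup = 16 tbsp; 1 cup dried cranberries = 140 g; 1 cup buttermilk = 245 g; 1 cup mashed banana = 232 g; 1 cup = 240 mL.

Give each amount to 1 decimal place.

Scaling factor: 30/36 = 5/6.
sour cream: (3 cup + 13 tbsp = 3.8125 cup) × 5/6 × 230 g/cup ≈ 730.7 g
mashed banana: 3 oz × 5/6 × 28.35 g/oz ÷ 232 g/cup ≈ 0.3 cup
milk: 120 mL × 5/6 ÷ 240 mL/cup ≈ 0.4 cup
buttermilk: 12 tbsp × 5/6 ÷ 16 tbsp/cup × 245 g/cup ≈ 153.1 g
dried cranberries: (1 cup + 15 tbsp = 1.9375 cup) × 5/6 × 140 g/cup ≈ 226.0 g
cocoa powder: (2 cup + 11 tbsp = 2.6875 cup) × 5/6 × 85 g/cup ≈ 190.4 g

sour cream: 730.7 g; mashed banana: 0.3 cup; milk: 0.4 cup; buttermilk: 153.1 g; dried cranberries: 226.0 g; cocoa powder: 190.4 g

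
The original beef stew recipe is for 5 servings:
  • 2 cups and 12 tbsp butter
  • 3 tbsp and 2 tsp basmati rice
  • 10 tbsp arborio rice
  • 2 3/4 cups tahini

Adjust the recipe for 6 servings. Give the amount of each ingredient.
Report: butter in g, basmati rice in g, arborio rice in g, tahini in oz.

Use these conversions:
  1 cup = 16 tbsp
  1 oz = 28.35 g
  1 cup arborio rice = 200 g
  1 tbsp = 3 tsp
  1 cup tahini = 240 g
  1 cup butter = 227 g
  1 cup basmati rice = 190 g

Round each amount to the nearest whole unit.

butter: 749 g; basmati rice: 52 g; arborio rice: 150 g; tahini: 28 oz

Scaling factor: 6/5 = 1.2.
butter: (2 cup + 12 tbsp = 2.75 cup) × 6/5 × 227 g/cup ≈ 749 g
basmati rice: (3 tbsp + 2 tsp = 11/3 tbsp) × 6/5 ÷ 16 tbsp/cup × 190 g/cup ≈ 52 g
arborio rice: 10 tbsp × 6/5 ÷ 16 tbsp/cup × 200 g/cup = 150 g
tahini: 2.75 cup × 6/5 × 240 g/cup ÷ 28.35 g/oz ≈ 28 oz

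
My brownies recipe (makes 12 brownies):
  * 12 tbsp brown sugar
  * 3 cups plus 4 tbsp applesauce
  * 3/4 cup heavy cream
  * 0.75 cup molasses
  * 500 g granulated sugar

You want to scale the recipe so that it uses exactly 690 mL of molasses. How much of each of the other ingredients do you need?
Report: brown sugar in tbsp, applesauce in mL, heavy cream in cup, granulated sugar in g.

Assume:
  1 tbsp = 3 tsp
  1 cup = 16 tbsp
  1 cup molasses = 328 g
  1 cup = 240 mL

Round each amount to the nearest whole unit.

brown sugar: 46 tbsp; applesauce: 2990 mL; heavy cream: 3 cup; granulated sugar: 1917 g

The original recipe has 180 mL of molasses, so the scaling factor is 690 ÷ 180 = 23/6.
brown sugar: 12 tbsp × 23/6 = 46 tbsp
applesauce: (3 cup + 4 tbsp = 3.25 cup) × 23/6 × 240 mL/cup = 2990 mL
heavy cream: 0.75 cup × 23/6 ≈ 3 cup
granulated sugar: 500 g × 23/6 ≈ 1917 g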